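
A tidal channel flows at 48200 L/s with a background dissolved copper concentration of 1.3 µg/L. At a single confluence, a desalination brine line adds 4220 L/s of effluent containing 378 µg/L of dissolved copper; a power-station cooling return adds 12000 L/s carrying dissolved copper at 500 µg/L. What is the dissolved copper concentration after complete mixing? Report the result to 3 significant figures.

After mixing, C = (48200·1.300 + 4220·378.0 + 12000·500.0) / 64420 = 7658000/64420 = 118.9 µg/L.

119 µg/L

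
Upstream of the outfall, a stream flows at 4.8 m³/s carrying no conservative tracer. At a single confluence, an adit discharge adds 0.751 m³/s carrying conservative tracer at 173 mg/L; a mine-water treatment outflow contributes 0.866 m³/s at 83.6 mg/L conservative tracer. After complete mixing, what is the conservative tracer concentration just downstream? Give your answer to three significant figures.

After mixing, C = (4.800·0 + 0.7510·173.0 + 0.8660·83.60) / 6.417 = 202.3/6.417 = 31.53 mg/L.

31.5 mg/L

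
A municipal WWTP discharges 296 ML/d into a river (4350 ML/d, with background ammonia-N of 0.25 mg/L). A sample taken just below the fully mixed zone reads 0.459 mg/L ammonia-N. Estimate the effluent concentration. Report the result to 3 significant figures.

3.53 mg/L

Mass balance: 4350·0.2500 + 296.0·Cₑ = 4646·0.4590
→ Cₑ = (4646·0.4590 − 4350·0.2500) / 296.0 = 3.530 mg/L.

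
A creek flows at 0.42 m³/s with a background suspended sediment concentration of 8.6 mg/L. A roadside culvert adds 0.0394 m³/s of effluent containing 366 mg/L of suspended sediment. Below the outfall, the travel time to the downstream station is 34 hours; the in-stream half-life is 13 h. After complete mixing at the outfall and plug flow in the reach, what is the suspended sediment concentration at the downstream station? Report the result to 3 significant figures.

6.41 mg/L

After mixing, C = (0.4200·8.600 + 0.03940·366.0) / 0.4594 = 18.03/0.4594 = 39.25 mg/L.
Half-life 13 h → k = ln 2 / 13 = 0.05332 h⁻¹ = 1.280 d⁻¹.
Decay over the reach: 39.25·exp(−kt) = 39.25·0.1632 = 6.406 mg/L.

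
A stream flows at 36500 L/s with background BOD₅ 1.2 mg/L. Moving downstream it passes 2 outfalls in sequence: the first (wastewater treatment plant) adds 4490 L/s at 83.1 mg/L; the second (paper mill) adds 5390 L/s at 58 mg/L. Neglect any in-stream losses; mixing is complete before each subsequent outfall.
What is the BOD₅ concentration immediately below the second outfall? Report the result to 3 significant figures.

Outfall 1: combined Q = 40990 L/s; C = (36500·1.200 + 4490·83.10)/40990 = 10.17 mg/L.
Outfall 2: combined Q = 46380 L/s; C = (40990·10.17 + 5390·58.00)/46380 = 15.73 mg/L.

15.7 mg/L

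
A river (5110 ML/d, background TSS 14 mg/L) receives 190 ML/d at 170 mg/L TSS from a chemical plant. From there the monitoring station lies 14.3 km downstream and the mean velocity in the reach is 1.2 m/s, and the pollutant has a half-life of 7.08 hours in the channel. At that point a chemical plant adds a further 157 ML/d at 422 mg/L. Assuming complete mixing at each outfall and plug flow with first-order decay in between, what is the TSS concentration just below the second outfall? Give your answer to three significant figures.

25.9 mg/L

Mixed concentration C = ΣQC/ΣQ = (5110·14.00 + 190.0·170.0) / 5300 = 103800/5300 = 19.59 mg/L; combined flow 5300 ML/d.
Travel time t = 14.3·1000 / 1.2 = 11920 s = 3.310 h.
Half-life 7.08 h → k = ln 2 / 7.08 = 0.09790 h⁻¹ = 2.350 d⁻¹.
After decay, C = 19.59 × e^(−kt) = 19.59 × 0.7232 = 14.17 mg/L.
At the second outfall, C = (5300·14.17 + 157.0·422.0) / (5300 + 157.0) = 25.90 mg/L.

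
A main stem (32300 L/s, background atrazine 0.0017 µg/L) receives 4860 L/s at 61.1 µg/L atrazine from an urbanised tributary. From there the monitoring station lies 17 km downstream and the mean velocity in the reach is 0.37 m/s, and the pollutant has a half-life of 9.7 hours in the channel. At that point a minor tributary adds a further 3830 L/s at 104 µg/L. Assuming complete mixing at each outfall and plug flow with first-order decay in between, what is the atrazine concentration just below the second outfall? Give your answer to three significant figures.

12.6 µg/L

Conservation of mass: C = (32300·0.001700 + 4860·61.10) / 37160 = 297000/37160 = 7.992 µg/L; combined flow 37160 L/s.
Travel time t = 17·1000 / 0.37 = 45950 s = 12.76 h.
Half-life 9.7 h → k = ln 2 / 9.7 = 0.07146 h⁻¹ = 1.715 d⁻¹.
Applying C = C₀e^(−kt): 7.992 × 0.4017 = 3.211 µg/L.
At the second outfall, C = (37160·3.211 + 3830·104.0) / (37160 + 3830) = 12.63 µg/L.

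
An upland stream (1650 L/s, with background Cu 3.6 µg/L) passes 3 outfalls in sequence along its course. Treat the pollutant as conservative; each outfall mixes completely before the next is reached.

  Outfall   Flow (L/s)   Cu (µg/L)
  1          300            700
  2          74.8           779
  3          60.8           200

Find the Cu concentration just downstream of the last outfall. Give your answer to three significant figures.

137 µg/L

Outfall 1: combined Q = 1950 L/s; C = (1650·3.600 + 300.0·700.0)/1950 = 110.7 µg/L.
Outfall 2: combined Q = 2025 L/s; C = (1950·110.7 + 74.80·779.0)/2025 = 135.4 µg/L.
Outfall 3: combined Q = 2086 L/s; C = (2025·135.4 + 60.80·200.0)/2086 = 137.3 µg/L.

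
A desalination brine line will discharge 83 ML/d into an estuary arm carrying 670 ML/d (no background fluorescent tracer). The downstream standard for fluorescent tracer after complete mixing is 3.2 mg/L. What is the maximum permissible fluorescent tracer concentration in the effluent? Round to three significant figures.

At the limit, (Qr·Cr + Qe·Cₑ)/(Qr + Qe) = 3.2:
Cₑ = (753.0·3.2 − 670.0·0) / 83.00 = 29.03 mg/L.

29.0 mg/L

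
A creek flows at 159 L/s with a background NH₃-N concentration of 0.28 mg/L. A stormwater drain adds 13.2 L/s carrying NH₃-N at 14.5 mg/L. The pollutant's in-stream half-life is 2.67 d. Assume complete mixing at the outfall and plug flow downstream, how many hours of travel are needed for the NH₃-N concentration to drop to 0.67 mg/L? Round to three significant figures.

Mixed concentration C = ΣQC/ΣQ = (159.0·0.2800 + 13.20·14.50) / 172.2 = 235.9/172.2 = 1.370 mg/L.
Half-life 2.67 d → k = ln 2 / 2.67 = 0.2596 d⁻¹.
1.370·exp(−k·t) = 0.67 → t = ln(1.370/0.67)/k = 238100 s = 66.13 h.

66.1 h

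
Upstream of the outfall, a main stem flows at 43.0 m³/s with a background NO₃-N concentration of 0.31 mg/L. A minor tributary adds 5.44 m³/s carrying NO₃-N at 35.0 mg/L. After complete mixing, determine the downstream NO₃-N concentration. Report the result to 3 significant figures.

Mass balance: C = (43.00·0.3100 + 5.440·35.00) / 48.44 = 203.7/48.44 = 4.206 mg/L.

4.21 mg/L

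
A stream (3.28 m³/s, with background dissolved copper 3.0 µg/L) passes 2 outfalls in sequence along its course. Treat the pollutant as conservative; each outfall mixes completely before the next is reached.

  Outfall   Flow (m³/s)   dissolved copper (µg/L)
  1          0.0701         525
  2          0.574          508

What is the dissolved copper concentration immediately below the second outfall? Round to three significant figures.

After outfall 1: Q = 3.280 + 0.07010 = 3.350 m³/s; C = (3.280·3.000 + 0.07010·525.0)/3.350 = 13.92 µg/L.
After outfall 2: Q = 3.350 + 0.5740 = 3.924 m³/s; C = (3.350·13.92 + 0.5740·508.0)/3.924 = 86.19 µg/L.

86.2 µg/L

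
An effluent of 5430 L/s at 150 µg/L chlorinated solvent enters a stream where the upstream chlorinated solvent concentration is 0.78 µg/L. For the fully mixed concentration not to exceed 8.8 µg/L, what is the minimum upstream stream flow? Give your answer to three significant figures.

95600 L/s

Set C_mix = 8.8: (Q·0.7800 + 5430·150.0) / (Q + 5430) = 8.8
→ Q = 5430·(150.0 − 8.8)/(8.8 − 0.7800) = 95600 L/s.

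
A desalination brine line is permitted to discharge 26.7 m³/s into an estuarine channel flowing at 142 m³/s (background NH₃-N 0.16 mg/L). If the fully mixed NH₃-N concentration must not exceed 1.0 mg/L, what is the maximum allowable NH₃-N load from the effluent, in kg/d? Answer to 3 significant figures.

Mass balance at the limit: 142.0·0.1600 + 26.70·Cₑ = 168.7·1.0 → Cₑ = 5.467 mg/L.
Load = 26.70 m³/s × 5.467 g/m³ × 86 400 s/d = 12610 kg/d.

12600 kg/d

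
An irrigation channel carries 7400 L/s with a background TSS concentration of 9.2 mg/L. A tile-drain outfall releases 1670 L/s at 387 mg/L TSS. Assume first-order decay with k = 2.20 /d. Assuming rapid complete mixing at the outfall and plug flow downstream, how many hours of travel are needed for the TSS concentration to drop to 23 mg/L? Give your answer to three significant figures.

13.4 h

Mass balance: C = (7400·9.200 + 1670·387.0) / 9070 = 714400/9070 = 78.76 mg/L.
78.76·exp(−k·t) = 23 → t = ln(78.76/23)/k = 48340 s = 13.43 h.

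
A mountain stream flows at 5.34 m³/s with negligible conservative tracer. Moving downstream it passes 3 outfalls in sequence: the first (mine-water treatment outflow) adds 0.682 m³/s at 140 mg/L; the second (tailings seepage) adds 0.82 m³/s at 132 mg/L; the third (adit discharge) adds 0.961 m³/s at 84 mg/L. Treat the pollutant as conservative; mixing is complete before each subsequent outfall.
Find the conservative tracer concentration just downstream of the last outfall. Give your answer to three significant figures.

36.5 mg/L

Below outfall 1: Q → 6.022 m³/s, C = (5.340·0 + 0.6820·140.0)/6.022 = 15.86 mg/L.
Below outfall 2: Q → 6.842 m³/s, C = (6.022·15.86 + 0.8200·132.0)/6.842 = 29.77 mg/L.
Below outfall 3: Q → 7.803 m³/s, C = (6.842·29.77 + 0.9610·84.00)/7.803 = 36.45 mg/L.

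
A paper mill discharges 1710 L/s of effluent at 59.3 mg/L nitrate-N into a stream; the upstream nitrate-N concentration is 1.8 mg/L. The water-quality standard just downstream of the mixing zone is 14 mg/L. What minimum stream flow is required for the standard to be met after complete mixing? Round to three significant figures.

6350 L/s

Set C_mix = 14: (Q·1.800 + 1710·59.30) / (Q + 1710) = 14
→ Q = 1710·(59.30 − 14)/(14 − 1.800) = 6349 L/s.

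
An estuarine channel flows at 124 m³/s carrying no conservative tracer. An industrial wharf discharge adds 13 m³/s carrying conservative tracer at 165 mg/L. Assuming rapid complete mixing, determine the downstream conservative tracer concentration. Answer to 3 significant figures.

Mass balance: C = (124.0·0 + 13.00·165.0) / 137.0 = 2145/137.0 = 15.66 mg/L.

15.7 mg/L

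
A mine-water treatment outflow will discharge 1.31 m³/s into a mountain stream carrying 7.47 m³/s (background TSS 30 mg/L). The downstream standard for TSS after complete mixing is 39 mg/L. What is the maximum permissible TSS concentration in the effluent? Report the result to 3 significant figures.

90.3 mg/L

At the limit, (Qr·Cr + Qe·Cₑ)/(Qr + Qe) = 39:
Cₑ = (8.780·39 − 7.470·30.00) / 1.310 = 90.32 mg/L.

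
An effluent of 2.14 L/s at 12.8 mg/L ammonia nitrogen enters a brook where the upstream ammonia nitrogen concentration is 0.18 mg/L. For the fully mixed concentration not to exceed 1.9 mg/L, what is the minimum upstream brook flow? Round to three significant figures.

Set C_mix = 1.9: (Q·0.1800 + 2.140·12.80) / (Q + 2.140) = 1.9
→ Q = 2.140·(12.80 − 1.9)/(1.9 − 0.1800) = 13.56 L/s.

13.6 L/s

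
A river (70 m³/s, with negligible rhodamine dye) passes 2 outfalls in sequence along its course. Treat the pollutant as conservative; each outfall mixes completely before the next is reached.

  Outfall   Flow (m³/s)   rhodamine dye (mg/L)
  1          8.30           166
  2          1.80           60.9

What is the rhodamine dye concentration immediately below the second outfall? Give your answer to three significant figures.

Below outfall 1: Q → 78.30 m³/s, C = (70.00·0 + 8.300·166.0)/78.30 = 17.60 mg/L.
Below outfall 2: Q → 80.10 m³/s, C = (78.30·17.60 + 1.800·60.90)/80.10 = 18.57 mg/L.

18.6 mg/L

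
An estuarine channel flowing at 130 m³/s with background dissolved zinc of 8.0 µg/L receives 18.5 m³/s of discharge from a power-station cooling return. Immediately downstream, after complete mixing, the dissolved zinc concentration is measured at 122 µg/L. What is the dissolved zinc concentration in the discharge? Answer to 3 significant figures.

923 µg/L

Mass balance: 130.0·8.000 + 18.50·Cₑ = 148.5·122.0
→ Cₑ = (148.5·122.0 − 130.0·8.000) / 18.50 = 923.1 µg/L.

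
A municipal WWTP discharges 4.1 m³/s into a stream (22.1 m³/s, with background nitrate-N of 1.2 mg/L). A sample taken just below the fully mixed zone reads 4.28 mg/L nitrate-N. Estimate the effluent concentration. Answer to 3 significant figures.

Mass balance: 22.10·1.200 + 4.100·Cₑ = 26.20·4.280
→ Cₑ = (26.20·4.280 − 22.10·1.200) / 4.100 = 20.88 mg/L.

20.9 mg/L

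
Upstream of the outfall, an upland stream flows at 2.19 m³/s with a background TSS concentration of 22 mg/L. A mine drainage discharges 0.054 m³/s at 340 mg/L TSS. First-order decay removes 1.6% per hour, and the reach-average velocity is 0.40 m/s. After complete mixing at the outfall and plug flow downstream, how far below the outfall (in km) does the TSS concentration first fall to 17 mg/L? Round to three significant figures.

Flow-weighted average: C = (2.190·22.00 + 0.05400·340.0) / 2.244 = 66.54/2.244 = 29.65 mg/L.
1.6%/h lost → k = −ln(1 − 0.016) = 0.01613 h⁻¹.
Set 29.65·exp(−k·t) = 17 → t = ln(29.65/17)/k = 124200 s = 34.49 h.
Distance = v·t = 0.40·124200 = 49670 m = 49.67 km.

49.7 km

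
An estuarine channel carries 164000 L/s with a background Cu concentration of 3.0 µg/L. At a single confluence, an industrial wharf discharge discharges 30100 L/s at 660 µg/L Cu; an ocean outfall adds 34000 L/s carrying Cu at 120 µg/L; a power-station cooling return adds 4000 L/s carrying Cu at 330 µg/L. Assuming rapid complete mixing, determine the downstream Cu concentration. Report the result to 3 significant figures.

111 µg/L

Mass balance: C = (164000·3.000 + 30100·660.0 + 34000·120.0 + 4000·330.0) / 232100 = 25760000/232100 = 111.0 µg/L.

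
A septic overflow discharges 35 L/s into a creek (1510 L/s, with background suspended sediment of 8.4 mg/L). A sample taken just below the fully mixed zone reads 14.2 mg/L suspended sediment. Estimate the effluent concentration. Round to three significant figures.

264 mg/L

Mass balance: 1510·8.400 + 35.00·Cₑ = 1545·14.20
→ Cₑ = (1545·14.20 − 1510·8.400) / 35.00 = 264.4 mg/L.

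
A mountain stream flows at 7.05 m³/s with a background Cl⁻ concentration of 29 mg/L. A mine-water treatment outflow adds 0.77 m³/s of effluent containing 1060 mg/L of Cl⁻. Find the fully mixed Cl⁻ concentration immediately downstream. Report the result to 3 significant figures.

131 mg/L

Mixed concentration C = ΣQC/ΣQ = (7.050·29.00 + 0.7700·1060) / 7.820 = 1021/7.820 = 130.5 mg/L.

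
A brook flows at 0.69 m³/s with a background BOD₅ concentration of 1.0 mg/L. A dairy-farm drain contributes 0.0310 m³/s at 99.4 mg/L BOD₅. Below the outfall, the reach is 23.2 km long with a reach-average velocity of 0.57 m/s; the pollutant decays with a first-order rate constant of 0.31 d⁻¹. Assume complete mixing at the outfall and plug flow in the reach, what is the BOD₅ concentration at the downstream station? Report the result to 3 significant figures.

4.52 mg/L

Conservation of mass: C = (0.6900·1.000 + 0.03100·99.40) / 0.7210 = 3.771/0.7210 = 5.231 mg/L.
Travel time t = 23.2·1000 / 0.57 = 40700 s = 11.31 h.
Decay over the reach: 5.231·exp(−kt) = 5.231·0.8641 = 4.520 mg/L.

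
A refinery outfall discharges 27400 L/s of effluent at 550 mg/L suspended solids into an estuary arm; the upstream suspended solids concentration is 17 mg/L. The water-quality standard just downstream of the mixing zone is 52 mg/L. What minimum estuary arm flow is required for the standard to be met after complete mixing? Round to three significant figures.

390000 L/s

Set C_mix = 52: (Q·17.00 + 27400·550.0) / (Q + 27400) = 52
→ Q = 27400·(550.0 − 52)/(52 − 17.00) = 389900 L/s.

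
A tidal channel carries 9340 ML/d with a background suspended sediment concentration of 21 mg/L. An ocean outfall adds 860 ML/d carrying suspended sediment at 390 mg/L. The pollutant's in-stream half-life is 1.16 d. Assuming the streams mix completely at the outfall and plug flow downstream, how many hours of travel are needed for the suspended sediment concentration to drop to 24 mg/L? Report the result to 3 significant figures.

31.1 h

Flow-weighted average: C = (9340·21.00 + 860.0·390.0) / 10200 = 531500/10200 = 52.11 mg/L.
Half-life 1.16 d → k = ln 2 / 1.16 = 0.5975 d⁻¹.
52.11·exp(−k·t) = 24 → t = ln(52.11/24)/k = 112100 s = 31.14 h.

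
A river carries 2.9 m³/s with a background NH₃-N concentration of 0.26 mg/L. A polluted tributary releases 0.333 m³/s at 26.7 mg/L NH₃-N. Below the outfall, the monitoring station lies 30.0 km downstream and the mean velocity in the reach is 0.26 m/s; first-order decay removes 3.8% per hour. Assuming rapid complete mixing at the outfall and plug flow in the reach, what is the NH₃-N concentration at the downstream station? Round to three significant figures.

Mass balance: C = (2.900·0.2600 + 0.3330·26.70) / 3.233 = 9.645/3.233 = 2.983 mg/L.
Travel time t = 30.0·1000 / 0.26 = 115400 s = 32.05 h.
3.8%/h lost → k = −ln(1 − 0.038) = 0.03874 h⁻¹.
Decay over the reach: 2.983·exp(−kt) = 2.983·0.2889 = 0.8619 mg/L.

0.862 mg/L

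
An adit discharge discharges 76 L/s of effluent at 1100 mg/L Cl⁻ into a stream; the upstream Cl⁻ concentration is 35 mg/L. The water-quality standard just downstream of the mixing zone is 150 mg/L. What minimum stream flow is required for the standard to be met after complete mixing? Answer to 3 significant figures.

628 L/s

Set C_mix = 150: (Q·35.00 + 76.00·1100) / (Q + 76.00) = 150
→ Q = 76.00·(1100 − 150)/(150 − 35.00) = 627.8 L/s.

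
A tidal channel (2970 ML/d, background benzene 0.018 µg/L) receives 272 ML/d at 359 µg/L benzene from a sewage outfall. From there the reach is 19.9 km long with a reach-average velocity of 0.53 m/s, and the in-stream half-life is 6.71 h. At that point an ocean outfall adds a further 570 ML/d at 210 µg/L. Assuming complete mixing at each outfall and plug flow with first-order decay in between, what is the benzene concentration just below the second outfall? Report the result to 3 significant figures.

40.1 µg/L

Mass balance: C = (2970·0.01800 + 272.0·359.0) / 3242 = 97700/3242 = 30.14 µg/L; combined flow 3242 ML/d.
Travel time t = 19.9·1000 / 0.53 = 37550 s = 10.43 h.
Half-life 6.71 h → k = ln 2 / 6.71 = 0.1033 h⁻¹ = 2.479 d⁻¹.
After decay, C = 30.14 × e^(−kt) = 30.14 × 0.3405 = 10.26 µg/L.
Second outfall: C = (3242·10.26 + 570.0·210.0)/3812 = 40.13 µg/L.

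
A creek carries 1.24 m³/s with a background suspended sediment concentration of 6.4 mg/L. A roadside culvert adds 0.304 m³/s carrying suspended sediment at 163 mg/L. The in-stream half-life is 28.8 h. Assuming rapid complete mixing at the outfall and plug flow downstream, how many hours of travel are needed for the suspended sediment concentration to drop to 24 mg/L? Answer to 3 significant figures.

18.2 h

Mixed concentration C = ΣQC/ΣQ = (1.240·6.400 + 0.3040·163.0) / 1.544 = 57.49/1.544 = 37.23 mg/L.
Half-life 28.8 h → k = ln 2 / 28.8 = 0.02407 h⁻¹ = 0.5776 d⁻¹.
37.23·exp(−k·t) = 24 → t = ln(37.23/24)/k = 65690 s = 18.25 h.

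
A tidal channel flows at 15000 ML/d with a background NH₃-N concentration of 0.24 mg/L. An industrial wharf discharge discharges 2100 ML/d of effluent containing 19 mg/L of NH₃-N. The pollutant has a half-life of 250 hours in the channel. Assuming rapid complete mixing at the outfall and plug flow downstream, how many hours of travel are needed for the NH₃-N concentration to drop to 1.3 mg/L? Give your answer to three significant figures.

242 h

After mixing, C = (15000·0.2400 + 2100·19.00) / 17100 = 43500/17100 = 2.544 mg/L.
Half-life 250 h → k = ln 2 / 250 = 0.002773 h⁻¹ = 0.06654 d⁻¹.
2.544·exp(−k·t) = 1.3 → t = ln(2.544/1.3)/k = 871700 s = 242.1 h.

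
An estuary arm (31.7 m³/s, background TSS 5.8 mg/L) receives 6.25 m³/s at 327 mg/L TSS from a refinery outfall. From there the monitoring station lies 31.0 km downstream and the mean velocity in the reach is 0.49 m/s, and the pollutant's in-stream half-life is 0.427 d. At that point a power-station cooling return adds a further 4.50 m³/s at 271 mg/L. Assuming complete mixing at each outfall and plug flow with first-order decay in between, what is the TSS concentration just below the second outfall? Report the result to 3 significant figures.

Mass balance: C = (31.70·5.800 + 6.250·327.0) / 37.95 = 2228/37.95 = 58.70 mg/L; combined flow 37.95 m³/s.
Travel time t = 31.0·1000 / 0.49 = 63270 s = 17.57 h.
Half-life 0.427 d → k = ln 2 / 0.427 = 1.623 d⁻¹.
Decay over the reach: 58.70·exp(−kt) = 58.70·0.3046 = 17.88 mg/L.
At the second outfall, C = (37.95·17.88 + 4.500·271.0) / (37.95 + 4.500) = 44.71 mg/L.

44.7 mg/L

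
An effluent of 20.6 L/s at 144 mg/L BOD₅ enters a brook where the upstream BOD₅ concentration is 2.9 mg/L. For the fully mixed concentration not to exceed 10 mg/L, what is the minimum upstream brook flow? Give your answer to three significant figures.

389 L/s

Set C_mix = 10: (Q·2.900 + 20.60·144.0) / (Q + 20.60) = 10
→ Q = 20.60·(144.0 − 10)/(10 − 2.900) = 388.8 L/s.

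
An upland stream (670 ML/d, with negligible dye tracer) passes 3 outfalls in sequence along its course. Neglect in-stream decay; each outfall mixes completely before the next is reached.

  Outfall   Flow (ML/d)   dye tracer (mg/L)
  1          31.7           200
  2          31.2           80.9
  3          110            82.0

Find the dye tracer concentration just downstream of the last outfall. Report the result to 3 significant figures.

Below outfall 1: Q → 701.7 ML/d, C = (670.0·0 + 31.70·200.0)/701.7 = 9.035 mg/L.
Below outfall 2: Q → 732.9 ML/d, C = (701.7·9.035 + 31.20·80.90)/732.9 = 12.09 mg/L.
Below outfall 3: Q → 842.9 ML/d, C = (732.9·12.09 + 110.0·82.00)/842.9 = 21.22 mg/L.

21.2 mg/L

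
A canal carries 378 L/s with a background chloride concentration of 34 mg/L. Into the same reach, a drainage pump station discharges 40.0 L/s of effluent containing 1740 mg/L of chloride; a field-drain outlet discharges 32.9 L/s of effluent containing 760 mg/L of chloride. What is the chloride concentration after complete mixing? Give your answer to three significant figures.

238 mg/L

Flow-weighted average: C = (378.0·34.00 + 40.00·1740 + 32.90·760.0) / 450.9 = 107500/450.9 = 238.3 mg/L.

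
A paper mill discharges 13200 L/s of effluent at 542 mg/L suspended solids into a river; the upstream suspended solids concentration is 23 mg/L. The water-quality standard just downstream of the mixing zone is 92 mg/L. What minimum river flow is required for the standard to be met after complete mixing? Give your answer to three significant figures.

86100 L/s

Set C_mix = 92: (Q·23.00 + 13200·542.0) / (Q + 13200) = 92
→ Q = 13200·(542.0 − 92)/(92 − 23.00) = 86090 L/s.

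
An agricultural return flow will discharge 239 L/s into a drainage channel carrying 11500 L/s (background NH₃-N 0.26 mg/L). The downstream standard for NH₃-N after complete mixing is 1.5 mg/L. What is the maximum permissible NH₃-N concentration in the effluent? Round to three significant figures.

At the limit, (Qr·Cr + Qe·Cₑ)/(Qr + Qe) = 1.5:
Cₑ = (11740·1.5 − 11500·0.2600) / 239.0 = 61.17 mg/L.

61.2 mg/L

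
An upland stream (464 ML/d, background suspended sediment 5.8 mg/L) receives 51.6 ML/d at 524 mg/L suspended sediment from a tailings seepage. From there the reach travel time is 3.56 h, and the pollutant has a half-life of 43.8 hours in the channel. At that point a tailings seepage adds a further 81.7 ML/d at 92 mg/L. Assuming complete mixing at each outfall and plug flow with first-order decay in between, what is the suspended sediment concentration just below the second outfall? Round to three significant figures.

59.6 mg/L

Conservation of mass: C = (464.0·5.800 + 51.60·524.0) / 515.6 = 29730/515.6 = 57.66 mg/L; combined flow 515.6 ML/d.
Half-life 43.8 h → k = ln 2 / 43.8 = 0.01583 h⁻¹ = 0.3798 d⁻¹.
Decay over the reach: 57.66·exp(−kt) = 57.66·0.9452 = 54.50 mg/L.
Second outfall: C = (515.6·54.50 + 81.70·92.00)/597.3 = 59.63 mg/L.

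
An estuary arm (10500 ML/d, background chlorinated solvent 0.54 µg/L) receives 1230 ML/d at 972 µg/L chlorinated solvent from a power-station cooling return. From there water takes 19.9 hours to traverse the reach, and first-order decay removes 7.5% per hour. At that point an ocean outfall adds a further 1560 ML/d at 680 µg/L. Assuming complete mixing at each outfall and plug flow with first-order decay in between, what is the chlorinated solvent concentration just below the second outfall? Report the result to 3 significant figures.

99.0 µg/L

After mixing, C = (10500·0.5400 + 1230·972.0) / 11730 = 1201000/11730 = 102.4 µg/L; combined flow 11730 ML/d.
7.5%/h lost → k = −ln(1 − 0.075) = 0.07796 h⁻¹.
Applying C = C₀e^(−kt): 102.4 × 0.2119 = 21.70 µg/L.
Second outfall: C = (11730·21.70 + 1560·680.0)/13290 = 98.98 µg/L.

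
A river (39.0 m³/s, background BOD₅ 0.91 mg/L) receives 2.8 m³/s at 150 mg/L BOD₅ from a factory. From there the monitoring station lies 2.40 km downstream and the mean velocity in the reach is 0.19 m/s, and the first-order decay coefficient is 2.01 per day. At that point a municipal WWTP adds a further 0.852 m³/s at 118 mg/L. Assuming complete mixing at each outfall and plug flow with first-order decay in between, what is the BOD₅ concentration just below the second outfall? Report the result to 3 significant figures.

10.3 mg/L

Conservation of mass: C = (39.00·0.9100 + 2.800·150.0) / 41.80 = 455.5/41.80 = 10.90 mg/L; combined flow 41.80 m³/s.
Travel time t = 2.40·1000 / 0.19 = 12630 s = 3.509 h.
First-order decay: C = 10.90·exp(−k·t) = 10.90·0.7454 = 8.122 mg/L.
Second outfall: C = (41.80·8.122 + 0.8520·118.0)/42.65 = 10.32 mg/L.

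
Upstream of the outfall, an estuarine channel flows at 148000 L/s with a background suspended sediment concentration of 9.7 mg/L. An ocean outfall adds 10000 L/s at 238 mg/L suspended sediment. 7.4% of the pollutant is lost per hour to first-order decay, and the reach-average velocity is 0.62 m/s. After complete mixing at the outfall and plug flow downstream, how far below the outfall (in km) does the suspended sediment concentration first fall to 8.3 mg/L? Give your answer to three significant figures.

31.0 km

After mixing, C = (148000·9.700 + 10000·238.0) / 158000 = 3816000/158000 = 24.15 mg/L.
7.4%/h lost → k = −ln(1 − 0.074) = 0.07688 h⁻¹.
Set 24.15·exp(−k·t) = 8.3 → t = ln(24.15/8.3)/k = 50010 s = 13.89 h.
Distance = v·t = 0.62·50010 = 31010 m = 31.01 km.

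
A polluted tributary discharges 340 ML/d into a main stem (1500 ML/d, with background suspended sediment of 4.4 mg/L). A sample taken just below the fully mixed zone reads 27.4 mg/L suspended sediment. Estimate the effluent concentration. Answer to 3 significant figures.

129 mg/L

Mass balance: 1500·4.400 + 340.0·Cₑ = 1840·27.40
→ Cₑ = (1840·27.40 − 1500·4.400) / 340.0 = 128.9 mg/L.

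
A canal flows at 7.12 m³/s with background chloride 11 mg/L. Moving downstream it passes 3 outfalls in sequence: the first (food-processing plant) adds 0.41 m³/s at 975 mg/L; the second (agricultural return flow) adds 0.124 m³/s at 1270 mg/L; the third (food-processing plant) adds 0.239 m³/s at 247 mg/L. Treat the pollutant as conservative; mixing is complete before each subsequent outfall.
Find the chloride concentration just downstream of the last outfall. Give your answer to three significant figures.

88.0 mg/L

After outfall 1: Q = 7.120 + 0.4100 = 7.530 m³/s; C = (7.120·11.00 + 0.4100·975.0)/7.530 = 63.49 mg/L.
After outfall 2: Q = 7.530 + 0.1240 = 7.654 m³/s; C = (7.530·63.49 + 0.1240·1270)/7.654 = 83.04 mg/L.
After outfall 3: Q = 7.654 + 0.2390 = 7.893 m³/s; C = (7.654·83.04 + 0.2390·247.0)/7.893 = 88.00 mg/L.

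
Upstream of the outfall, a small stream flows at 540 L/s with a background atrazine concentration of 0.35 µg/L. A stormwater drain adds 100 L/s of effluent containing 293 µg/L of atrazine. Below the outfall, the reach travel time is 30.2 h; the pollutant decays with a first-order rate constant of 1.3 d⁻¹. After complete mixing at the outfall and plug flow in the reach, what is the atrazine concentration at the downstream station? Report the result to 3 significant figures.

8.98 µg/L

Mixed concentration C = ΣQC/ΣQ = (540.0·0.3500 + 100.0·293.0) / 640.0 = 29490/640.0 = 46.08 µg/L.
Decay over the reach: 46.08·exp(−kt) = 46.08·0.1948 = 8.975 µg/L.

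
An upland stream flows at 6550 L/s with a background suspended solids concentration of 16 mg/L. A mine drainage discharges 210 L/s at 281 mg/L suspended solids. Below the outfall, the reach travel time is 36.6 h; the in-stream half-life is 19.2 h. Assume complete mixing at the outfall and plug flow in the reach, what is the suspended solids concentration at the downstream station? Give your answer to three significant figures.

6.46 mg/L

Flow-weighted average: C = (6550·16.00 + 210.0·281.0) / 6760 = 163800/6760 = 24.23 mg/L.
Half-life 19.2 h → k = ln 2 / 19.2 = 0.03610 h⁻¹ = 0.8664 d⁻¹.
First-order decay: C = 24.23·exp(−k·t) = 24.23·0.2668 = 6.465 mg/L.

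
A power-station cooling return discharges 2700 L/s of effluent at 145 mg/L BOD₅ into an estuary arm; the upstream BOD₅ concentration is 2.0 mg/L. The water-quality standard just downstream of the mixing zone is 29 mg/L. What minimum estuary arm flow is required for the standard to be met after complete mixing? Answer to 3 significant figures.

Set C_mix = 29: (Q·2.000 + 2700·145.0) / (Q + 2700) = 29
→ Q = 2700·(145.0 − 29)/(29 − 2.000) = 11600 L/s.

11600 L/s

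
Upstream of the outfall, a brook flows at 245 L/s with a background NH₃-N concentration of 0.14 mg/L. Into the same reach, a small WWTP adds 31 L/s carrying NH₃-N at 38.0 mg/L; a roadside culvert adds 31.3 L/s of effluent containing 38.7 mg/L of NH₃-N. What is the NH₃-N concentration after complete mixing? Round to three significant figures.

Mass balance: C = (245.0·0.1400 + 31.00·38.00 + 31.30·38.70) / 307.3 = 2424/307.3 = 7.887 mg/L.

7.89 mg/L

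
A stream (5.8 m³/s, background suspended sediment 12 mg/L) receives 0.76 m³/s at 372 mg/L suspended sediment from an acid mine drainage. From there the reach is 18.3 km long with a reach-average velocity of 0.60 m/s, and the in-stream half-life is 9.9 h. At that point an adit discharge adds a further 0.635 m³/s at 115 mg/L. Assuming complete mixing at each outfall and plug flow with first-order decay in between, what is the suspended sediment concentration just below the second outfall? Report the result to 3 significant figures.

After mixing, C = (5.800·12.00 + 0.7600·372.0) / 6.560 = 352.3/6.560 = 53.71 mg/L; combined flow 6.560 m³/s.
Travel time t = 18.3·1000 / 0.60 = 30500 s = 8.472 h.
Half-life 9.9 h → k = ln 2 / 9.9 = 0.07001 h⁻¹ = 1.680 d⁻¹.
Applying C = C₀e^(−kt): 53.71 × 0.5526 = 29.68 mg/L.
Second outfall: C = (6.560·29.68 + 0.6350·115.0)/7.195 = 37.21 mg/L.

37.2 mg/L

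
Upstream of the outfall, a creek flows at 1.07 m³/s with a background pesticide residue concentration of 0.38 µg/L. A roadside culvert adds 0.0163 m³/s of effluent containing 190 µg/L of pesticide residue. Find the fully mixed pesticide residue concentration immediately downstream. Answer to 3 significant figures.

After mixing, C = (1.070·0.3800 + 0.01630·190.0) / 1.086 = 3.504/1.086 = 3.225 µg/L.

3.23 µg/L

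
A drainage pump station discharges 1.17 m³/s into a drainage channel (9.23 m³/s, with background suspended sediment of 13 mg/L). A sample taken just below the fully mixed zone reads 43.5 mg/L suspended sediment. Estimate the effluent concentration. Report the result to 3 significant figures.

Mass balance: 9.230·13.00 + 1.170·Cₑ = 10.40·43.50
→ Cₑ = (10.40·43.50 − 9.230·13.00) / 1.170 = 284.1 mg/L.

284 mg/L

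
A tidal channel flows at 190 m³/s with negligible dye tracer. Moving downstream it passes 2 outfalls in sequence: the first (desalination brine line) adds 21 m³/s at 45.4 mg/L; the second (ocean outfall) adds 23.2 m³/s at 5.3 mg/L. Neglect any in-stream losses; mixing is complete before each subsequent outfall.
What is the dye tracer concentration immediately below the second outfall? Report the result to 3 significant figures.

4.60 mg/L

Outfall 1: combined Q = 211.0 m³/s; C = (190.0·0 + 21.00·45.40)/211.0 = 4.518 mg/L.
Outfall 2: combined Q = 234.2 m³/s; C = (211.0·4.518 + 23.20·5.300)/234.2 = 4.596 mg/L.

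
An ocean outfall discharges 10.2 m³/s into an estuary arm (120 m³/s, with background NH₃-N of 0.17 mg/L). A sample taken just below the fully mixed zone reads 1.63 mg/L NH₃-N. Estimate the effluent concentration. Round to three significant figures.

18.8 mg/L

Mass balance: 120.0·0.1700 + 10.20·Cₑ = 130.2·1.630
→ Cₑ = (130.2·1.630 − 120.0·0.1700) / 10.20 = 18.81 mg/L.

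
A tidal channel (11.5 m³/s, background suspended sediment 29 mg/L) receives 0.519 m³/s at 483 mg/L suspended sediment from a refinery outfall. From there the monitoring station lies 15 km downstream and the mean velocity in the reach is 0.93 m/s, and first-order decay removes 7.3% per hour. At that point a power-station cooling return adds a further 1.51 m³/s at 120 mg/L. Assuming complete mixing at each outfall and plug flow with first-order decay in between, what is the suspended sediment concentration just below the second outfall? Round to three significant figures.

Flow-weighted average: C = (11.50·29.00 + 0.5190·483.0) / 12.02 = 584.2/12.02 = 48.60 mg/L; combined flow 12.02 m³/s.
Travel time t = 15·1000 / 0.93 = 16130 s = 4.480 h.
7.3%/h lost → k = −ln(1 − 0.073) = 0.07580 h⁻¹.
First-order decay: C = 48.60·exp(−k·t) = 48.60·0.7120 = 34.61 mg/L.
At the second outfall, C = (12.02·34.61 + 1.510·120.0) / (12.02 + 1.510) = 44.14 mg/L.

44.1 mg/L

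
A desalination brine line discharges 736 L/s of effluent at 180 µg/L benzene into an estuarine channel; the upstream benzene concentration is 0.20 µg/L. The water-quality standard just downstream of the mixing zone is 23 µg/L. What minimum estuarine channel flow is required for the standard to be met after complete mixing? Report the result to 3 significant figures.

5070 L/s

Set C_mix = 23: (Q·0.2000 + 736.0·180.0) / (Q + 736.0) = 23
→ Q = 736.0·(180.0 − 23)/(23 − 0.2000) = 5068 L/s.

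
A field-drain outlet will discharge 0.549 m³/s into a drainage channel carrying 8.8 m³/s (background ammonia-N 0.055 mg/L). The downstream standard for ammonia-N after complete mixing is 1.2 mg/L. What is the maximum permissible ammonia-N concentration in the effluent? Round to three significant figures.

At the limit, (Qr·Cr + Qe·Cₑ)/(Qr + Qe) = 1.2:
Cₑ = (9.349·1.2 − 8.800·0.05500) / 0.5490 = 19.55 mg/L.

19.6 mg/L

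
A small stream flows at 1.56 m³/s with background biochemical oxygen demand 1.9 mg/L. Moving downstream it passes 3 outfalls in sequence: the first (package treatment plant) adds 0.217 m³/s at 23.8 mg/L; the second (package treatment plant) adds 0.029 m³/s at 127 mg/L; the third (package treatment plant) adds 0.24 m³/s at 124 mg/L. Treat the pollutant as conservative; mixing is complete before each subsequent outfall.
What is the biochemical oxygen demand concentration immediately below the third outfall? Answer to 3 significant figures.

20.3 mg/L

Outfall 1: combined Q = 1.777 m³/s; C = (1.560·1.900 + 0.2170·23.80)/1.777 = 4.574 mg/L.
Outfall 2: combined Q = 1.806 m³/s; C = (1.777·4.574 + 0.02900·127.0)/1.806 = 6.540 mg/L.
Outfall 3: combined Q = 2.046 m³/s; C = (1.806·6.540 + 0.2400·124.0)/2.046 = 20.32 mg/L.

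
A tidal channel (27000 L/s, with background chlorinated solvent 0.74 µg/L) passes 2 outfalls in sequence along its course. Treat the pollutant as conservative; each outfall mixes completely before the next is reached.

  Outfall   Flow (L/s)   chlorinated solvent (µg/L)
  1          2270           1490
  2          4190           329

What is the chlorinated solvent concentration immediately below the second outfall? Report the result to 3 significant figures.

Outfall 1: combined Q = 29270 L/s; C = (27000·0.7400 + 2270·1490)/29270 = 116.2 µg/L.
Outfall 2: combined Q = 33460 L/s; C = (29270·116.2 + 4190·329.0)/33460 = 142.9 µg/L.

143 µg/L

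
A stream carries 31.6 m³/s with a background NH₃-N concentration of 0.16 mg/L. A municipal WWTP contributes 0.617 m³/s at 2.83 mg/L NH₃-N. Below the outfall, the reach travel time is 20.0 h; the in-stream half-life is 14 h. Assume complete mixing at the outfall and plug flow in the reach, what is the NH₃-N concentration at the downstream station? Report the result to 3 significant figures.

0.0784 mg/L

Conservation of mass: C = (31.60·0.1600 + 0.6170·2.830) / 32.22 = 6.802/32.22 = 0.2111 mg/L.
Half-life 14 h → k = ln 2 / 14 = 0.04951 h⁻¹ = 1.188 d⁻¹.
Applying C = C₀e^(−kt): 0.2111 × 0.3715 = 0.07844 mg/L.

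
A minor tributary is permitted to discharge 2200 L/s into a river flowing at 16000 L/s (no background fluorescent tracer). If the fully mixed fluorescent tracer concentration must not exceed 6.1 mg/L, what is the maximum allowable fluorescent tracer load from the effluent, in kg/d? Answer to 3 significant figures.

Mass balance at the limit: 16000·0 + 2200·Cₑ = 18200·6.1 → Cₑ = 50.46 mg/L.
2200 L/s = 2.200 m³/s. Load = 2.200 m³/s × 50.46 g/m³ × 86 400 s/d = 9592 kg/d.

9590 kg/d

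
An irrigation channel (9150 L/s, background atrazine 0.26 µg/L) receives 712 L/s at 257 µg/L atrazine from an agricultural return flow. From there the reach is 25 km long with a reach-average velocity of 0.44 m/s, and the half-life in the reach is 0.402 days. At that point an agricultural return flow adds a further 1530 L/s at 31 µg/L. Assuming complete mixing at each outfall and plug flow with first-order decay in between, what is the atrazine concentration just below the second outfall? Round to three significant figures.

Flow-weighted average: C = (9150·0.2600 + 712.0·257.0) / 9862 = 185400/9862 = 18.80 µg/L; combined flow 9862 L/s.
Travel time t = 25·1000 / 0.44 = 56820 s = 15.78 h.
Half-life 0.402 d → k = ln 2 / 0.402 = 1.724 d⁻¹.
Applying C = C₀e^(−kt): 18.80 × 0.3218 = 6.048 µg/L.
At the second outfall, C = (9862·6.048 + 1530·31.00) / (9862 + 1530) = 9.399 µg/L.

9.40 µg/L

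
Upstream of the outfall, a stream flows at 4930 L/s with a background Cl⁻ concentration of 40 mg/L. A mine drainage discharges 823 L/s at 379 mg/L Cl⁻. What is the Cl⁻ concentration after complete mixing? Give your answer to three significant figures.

Flow-weighted average: C = (4930·40.00 + 823.0·379.0) / 5753 = 509100/5753 = 88.50 mg/L.

88.5 mg/L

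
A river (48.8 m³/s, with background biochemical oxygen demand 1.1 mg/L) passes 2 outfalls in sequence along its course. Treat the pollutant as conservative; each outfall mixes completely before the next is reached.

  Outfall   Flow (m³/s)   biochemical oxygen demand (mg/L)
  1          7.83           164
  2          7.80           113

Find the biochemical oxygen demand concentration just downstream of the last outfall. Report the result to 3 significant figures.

Outfall 1: combined Q = 56.63 m³/s; C = (48.80·1.100 + 7.830·164.0)/56.63 = 23.62 mg/L.
Outfall 2: combined Q = 64.43 m³/s; C = (56.63·23.62 + 7.800·113.0)/64.43 = 34.44 mg/L.

34.4 mg/L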